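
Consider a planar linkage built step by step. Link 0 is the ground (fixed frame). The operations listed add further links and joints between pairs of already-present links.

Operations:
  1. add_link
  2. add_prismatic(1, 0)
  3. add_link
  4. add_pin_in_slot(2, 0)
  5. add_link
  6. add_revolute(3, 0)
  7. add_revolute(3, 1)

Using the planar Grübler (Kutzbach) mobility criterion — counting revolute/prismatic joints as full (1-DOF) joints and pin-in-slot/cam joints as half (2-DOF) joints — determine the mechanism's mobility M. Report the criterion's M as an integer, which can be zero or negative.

M = 2

[1;0;0] (link 0 is ground)
L+ [2;0;0]
P(1,0)∈J1 [2;1;0]
L+ [3;1;0]
PS(2,0)∈J2 [3;1;1]
L+ [4;1;1]
R(3,0)∈J1 [4;2;1]
R(3,1)∈J1 [4;3;1]
mobility = 9 − 6 − 1 = 2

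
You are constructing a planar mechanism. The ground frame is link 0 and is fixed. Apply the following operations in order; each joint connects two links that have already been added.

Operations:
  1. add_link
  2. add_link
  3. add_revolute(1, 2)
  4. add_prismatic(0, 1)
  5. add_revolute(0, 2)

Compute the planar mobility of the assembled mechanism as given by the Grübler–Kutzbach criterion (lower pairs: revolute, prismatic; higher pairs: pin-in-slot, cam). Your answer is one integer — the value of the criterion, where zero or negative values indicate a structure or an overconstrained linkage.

(L,J1,J2)=(1,0,0); link0 fixed
link1: (2,0,0)
link2: (3,0,0)
R 1-2 [J1]: (3,1,0)
P 0-1 [J1]: (3,2,0)
R 0-2 [J1]: (3,3,0)
Grübler: 3·2 − 2·3 − 0 = 0

M = 0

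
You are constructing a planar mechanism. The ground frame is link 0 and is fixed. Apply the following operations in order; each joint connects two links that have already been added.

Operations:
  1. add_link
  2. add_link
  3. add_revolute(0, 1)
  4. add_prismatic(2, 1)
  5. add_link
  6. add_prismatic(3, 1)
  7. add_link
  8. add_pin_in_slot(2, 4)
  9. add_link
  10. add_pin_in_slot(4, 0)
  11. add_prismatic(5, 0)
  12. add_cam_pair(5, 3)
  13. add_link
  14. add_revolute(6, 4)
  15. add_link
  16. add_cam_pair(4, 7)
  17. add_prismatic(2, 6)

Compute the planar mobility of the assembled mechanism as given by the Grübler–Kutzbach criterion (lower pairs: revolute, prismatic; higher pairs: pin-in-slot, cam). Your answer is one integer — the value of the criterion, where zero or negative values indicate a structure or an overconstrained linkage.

L=1 J1=0 J2=0
add link → L=2 J1=0 J2=0
add link → L=3 J1=0 J2=0
R@0,1 dof=1 J1 → L=3 J1=1 J2=0
P@2,1 dof=1 J1 → L=3 J1=2 J2=0
add link → L=4 J1=2 J2=0
P@3,1 dof=1 J1 → L=4 J1=3 J2=0
add link → L=5 J1=3 J2=0
PS@2,4 dof=2 J2 → L=5 J1=3 J2=1
add link → L=6 J1=3 J2=1
PS@4,0 dof=2 J2 → L=6 J1=3 J2=2
P@5,0 dof=1 J1 → L=6 J1=4 J2=2
C@5,3 dof=2 J2 → L=6 J1=4 J2=3
add link → L=7 J1=4 J2=3
R@6,4 dof=1 J1 → L=7 J1=5 J2=3
add link → L=8 J1=5 J2=3
C@4,7 dof=2 J2 → L=8 J1=5 J2=4
P@2,6 dof=1 J1 → L=8 J1=6 J2=4
M=3(L−1)−2J1−J2=3·7−2·6−4=5

M = 5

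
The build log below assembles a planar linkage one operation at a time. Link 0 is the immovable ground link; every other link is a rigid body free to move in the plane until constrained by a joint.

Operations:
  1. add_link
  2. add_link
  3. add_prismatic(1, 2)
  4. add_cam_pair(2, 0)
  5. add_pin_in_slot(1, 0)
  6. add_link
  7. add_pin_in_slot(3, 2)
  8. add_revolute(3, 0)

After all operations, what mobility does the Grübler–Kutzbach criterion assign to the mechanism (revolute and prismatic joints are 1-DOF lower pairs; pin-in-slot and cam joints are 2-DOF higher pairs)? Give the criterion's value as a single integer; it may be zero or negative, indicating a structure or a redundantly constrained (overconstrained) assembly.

(L,J1,J2)=(1,0,0); link0 fixed
link1: (2,0,0)
link2: (3,0,0)
P 1-2 [J1]: (3,1,0)
C 2-0 [J2]: (3,1,1)
PS 1-0 [J2]: (3,1,2)
link3: (4,1,2)
PS 3-2 [J2]: (4,1,3)
R 3-0 [J1]: (4,2,3)
Grübler: 3·3 − 2·2 − 3 = 2

M = 2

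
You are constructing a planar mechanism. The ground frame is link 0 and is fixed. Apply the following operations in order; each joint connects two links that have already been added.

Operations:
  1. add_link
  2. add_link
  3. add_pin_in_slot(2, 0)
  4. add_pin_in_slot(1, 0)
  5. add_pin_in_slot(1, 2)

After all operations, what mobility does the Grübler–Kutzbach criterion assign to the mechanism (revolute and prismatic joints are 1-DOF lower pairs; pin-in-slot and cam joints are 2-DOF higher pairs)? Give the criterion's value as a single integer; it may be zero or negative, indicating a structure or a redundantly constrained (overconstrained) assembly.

[1;0;0] (link 0 is ground)
L+ [2;0;0]
L+ [3;0;0]
PS(2,0)∈J2 [3;0;1]
PS(1,0)∈J2 [3;0;2]
PS(1,2)∈J2 [3;0;3]
mobility = 6 − 0 − 3 = 3

M = 3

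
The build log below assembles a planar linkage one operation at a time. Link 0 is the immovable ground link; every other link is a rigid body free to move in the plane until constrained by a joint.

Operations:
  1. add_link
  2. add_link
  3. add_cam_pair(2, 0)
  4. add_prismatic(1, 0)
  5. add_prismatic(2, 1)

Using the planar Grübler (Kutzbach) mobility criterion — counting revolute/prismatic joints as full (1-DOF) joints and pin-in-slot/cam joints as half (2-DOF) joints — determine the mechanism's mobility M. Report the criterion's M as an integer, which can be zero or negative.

M = 1

[1;0;0] (link 0 is ground)
L+ [2;0;0]
L+ [3;0;0]
C(2,0)∈J2 [3;0;1]
P(1,0)∈J1 [3;1;1]
P(2,1)∈J1 [3;2;1]
mobility = 6 − 4 − 1 = 1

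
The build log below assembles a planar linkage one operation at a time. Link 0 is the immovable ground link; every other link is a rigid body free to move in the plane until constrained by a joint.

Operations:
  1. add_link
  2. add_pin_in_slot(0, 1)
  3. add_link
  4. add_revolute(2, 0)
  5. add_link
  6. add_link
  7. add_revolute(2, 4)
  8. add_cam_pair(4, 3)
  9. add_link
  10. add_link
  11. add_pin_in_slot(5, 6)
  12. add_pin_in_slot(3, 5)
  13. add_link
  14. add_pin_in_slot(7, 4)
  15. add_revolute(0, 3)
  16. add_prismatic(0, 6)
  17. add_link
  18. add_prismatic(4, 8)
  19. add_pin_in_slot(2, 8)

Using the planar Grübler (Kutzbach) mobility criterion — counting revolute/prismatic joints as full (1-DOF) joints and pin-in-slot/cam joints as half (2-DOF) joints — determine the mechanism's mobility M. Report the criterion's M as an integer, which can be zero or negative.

M = 8

ground; <1,0,0>
#1 <2,0,0>
PS:0↔1 J2 <2,0,1>
#2 <3,0,1>
R:2↔0 J1 <3,1,1>
#3 <4,1,1>
#4 <5,1,1>
R:2↔4 J1 <5,2,1>
C:4↔3 J2 <5,2,2>
#5 <6,2,2>
#6 <7,2,2>
PS:5↔6 J2 <7,2,3>
PS:3↔5 J2 <7,2,4>
#7 <8,2,4>
PS:7↔4 J2 <8,2,5>
R:0↔3 J1 <8,3,5>
P:0↔6 J1 <8,4,5>
#8 <9,4,5>
P:4↔8 J1 <9,5,5>
PS:2↔8 J2 <9,5,6>
3×8 − 2×5 − 1×6 = 8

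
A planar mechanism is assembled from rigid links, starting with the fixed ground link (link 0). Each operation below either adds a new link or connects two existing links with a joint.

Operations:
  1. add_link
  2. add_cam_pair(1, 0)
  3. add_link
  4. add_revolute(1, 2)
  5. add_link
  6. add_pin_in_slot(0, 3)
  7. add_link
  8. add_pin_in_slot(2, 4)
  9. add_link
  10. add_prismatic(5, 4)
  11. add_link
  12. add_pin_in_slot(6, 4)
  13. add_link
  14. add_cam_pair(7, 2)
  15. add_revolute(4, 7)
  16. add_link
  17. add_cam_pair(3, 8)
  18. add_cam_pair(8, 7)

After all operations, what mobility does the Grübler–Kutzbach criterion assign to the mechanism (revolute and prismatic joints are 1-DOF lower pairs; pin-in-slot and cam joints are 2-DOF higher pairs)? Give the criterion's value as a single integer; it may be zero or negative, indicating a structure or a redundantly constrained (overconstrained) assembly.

M = 11

ground; <1,0,0>
#1 <2,0,0>
C:1↔0 J2 <2,0,1>
#2 <3,0,1>
R:1↔2 J1 <3,1,1>
#3 <4,1,1>
PS:0↔3 J2 <4,1,2>
#4 <5,1,2>
PS:2↔4 J2 <5,1,3>
#5 <6,1,3>
P:5↔4 J1 <6,2,3>
#6 <7,2,3>
PS:6↔4 J2 <7,2,4>
#7 <8,2,4>
C:7↔2 J2 <8,2,5>
R:4↔7 J1 <8,3,5>
#8 <9,3,5>
C:3↔8 J2 <9,3,6>
C:8↔7 J2 <9,3,7>
3×8 − 2×3 − 1×7 = 11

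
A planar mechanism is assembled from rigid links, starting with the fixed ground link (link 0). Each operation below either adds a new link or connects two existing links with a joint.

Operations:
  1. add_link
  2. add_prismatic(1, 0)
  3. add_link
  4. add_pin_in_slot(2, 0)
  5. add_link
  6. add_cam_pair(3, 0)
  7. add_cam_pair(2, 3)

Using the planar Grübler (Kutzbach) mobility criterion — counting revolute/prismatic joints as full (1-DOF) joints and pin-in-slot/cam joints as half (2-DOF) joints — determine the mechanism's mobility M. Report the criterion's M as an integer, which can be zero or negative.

[1;0;0] (link 0 is ground)
L+ [2;0;0]
P(1,0)∈J1 [2;1;0]
L+ [3;1;0]
PS(2,0)∈J2 [3;1;1]
L+ [4;1;1]
C(3,0)∈J2 [4;1;2]
C(2,3)∈J2 [4;1;3]
mobility = 9 − 2 − 3 = 4

M = 4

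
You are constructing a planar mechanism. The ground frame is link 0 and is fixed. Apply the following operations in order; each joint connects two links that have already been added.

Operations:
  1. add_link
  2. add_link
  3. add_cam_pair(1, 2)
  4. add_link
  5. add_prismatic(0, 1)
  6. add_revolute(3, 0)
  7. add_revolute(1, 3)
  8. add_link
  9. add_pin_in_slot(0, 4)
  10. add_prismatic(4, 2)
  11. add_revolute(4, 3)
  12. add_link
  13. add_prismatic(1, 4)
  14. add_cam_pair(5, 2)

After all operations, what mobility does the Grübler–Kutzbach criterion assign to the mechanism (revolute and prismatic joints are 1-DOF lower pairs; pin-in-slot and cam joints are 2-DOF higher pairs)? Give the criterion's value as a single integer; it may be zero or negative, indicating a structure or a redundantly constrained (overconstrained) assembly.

[1;0;0] (link 0 is ground)
L+ [2;0;0]
L+ [3;0;0]
C(1,2)∈J2 [3;0;1]
L+ [4;0;1]
P(0,1)∈J1 [4;1;1]
R(3,0)∈J1 [4;2;1]
R(1,3)∈J1 [4;3;1]
L+ [5;3;1]
PS(0,4)∈J2 [5;3;2]
P(4,2)∈J1 [5;4;2]
R(4,3)∈J1 [5;5;2]
L+ [6;5;2]
P(1,4)∈J1 [6;6;2]
C(5,2)∈J2 [6;6;3]
mobility = 15 − 12 − 3 = 0

M = 0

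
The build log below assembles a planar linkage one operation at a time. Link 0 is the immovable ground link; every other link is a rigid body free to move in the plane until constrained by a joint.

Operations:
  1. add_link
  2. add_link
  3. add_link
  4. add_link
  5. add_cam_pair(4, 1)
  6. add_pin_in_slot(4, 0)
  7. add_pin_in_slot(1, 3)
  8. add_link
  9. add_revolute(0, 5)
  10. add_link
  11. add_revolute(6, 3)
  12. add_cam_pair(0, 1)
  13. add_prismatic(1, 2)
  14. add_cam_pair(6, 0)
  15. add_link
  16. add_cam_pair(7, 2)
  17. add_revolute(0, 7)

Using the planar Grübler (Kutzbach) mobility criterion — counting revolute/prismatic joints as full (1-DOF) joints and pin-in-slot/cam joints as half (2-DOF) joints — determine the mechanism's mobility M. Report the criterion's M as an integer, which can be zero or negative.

L=1 J1=0 J2=0
add link → L=2 J1=0 J2=0
add link → L=3 J1=0 J2=0
add link → L=4 J1=0 J2=0
add link → L=5 J1=0 J2=0
C@4,1 dof=2 J2 → L=5 J1=0 J2=1
PS@4,0 dof=2 J2 → L=5 J1=0 J2=2
PS@1,3 dof=2 J2 → L=5 J1=0 J2=3
add link → L=6 J1=0 J2=3
R@0,5 dof=1 J1 → L=6 J1=1 J2=3
add link → L=7 J1=1 J2=3
R@6,3 dof=1 J1 → L=7 J1=2 J2=3
C@0,1 dof=2 J2 → L=7 J1=2 J2=4
P@1,2 dof=1 J1 → L=7 J1=3 J2=4
C@6,0 dof=2 J2 → L=7 J1=3 J2=5
add link → L=8 J1=3 J2=5
C@7,2 dof=2 J2 → L=8 J1=3 J2=6
R@0,7 dof=1 J1 → L=8 J1=4 J2=6
M=3(L−1)−2J1−J2=3·7−2·4−6=7

M = 7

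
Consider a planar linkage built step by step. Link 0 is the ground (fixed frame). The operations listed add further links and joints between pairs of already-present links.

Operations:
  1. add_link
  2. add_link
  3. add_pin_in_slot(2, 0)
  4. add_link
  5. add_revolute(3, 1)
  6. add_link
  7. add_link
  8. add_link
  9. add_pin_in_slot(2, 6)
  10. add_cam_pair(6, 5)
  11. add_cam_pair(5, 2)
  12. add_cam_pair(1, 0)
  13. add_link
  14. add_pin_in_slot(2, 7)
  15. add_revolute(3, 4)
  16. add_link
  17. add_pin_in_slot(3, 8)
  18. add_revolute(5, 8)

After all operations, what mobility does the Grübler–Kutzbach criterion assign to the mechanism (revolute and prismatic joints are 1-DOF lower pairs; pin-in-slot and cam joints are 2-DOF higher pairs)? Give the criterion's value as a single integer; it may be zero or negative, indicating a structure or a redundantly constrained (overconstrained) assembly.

M = 11

link 0 = ground. State L|J1|J2 = 1|0|0
+link1  2|0|0
+link2  3|0|0
PS(2,0) f=2→J2  3|0|1
+link3  4|0|1
R(3,1) f=1→J1  4|1|1
+link4  5|1|1
+link5  6|1|1
+link6  7|1|1
PS(2,6) f=2→J2  7|1|2
C(6,5) f=2→J2  7|1|3
C(5,2) f=2→J2  7|1|4
C(1,0) f=2→J2  7|1|5
+link7  8|1|5
PS(2,7) f=2→J2  8|1|6
R(3,4) f=1→J1  8|2|6
+link8  9|2|6
PS(3,8) f=2→J2  9|2|7
R(5,8) f=1→J1  9|3|7
M = 3(9−1)−2·3−7 = 24−6−7 = 11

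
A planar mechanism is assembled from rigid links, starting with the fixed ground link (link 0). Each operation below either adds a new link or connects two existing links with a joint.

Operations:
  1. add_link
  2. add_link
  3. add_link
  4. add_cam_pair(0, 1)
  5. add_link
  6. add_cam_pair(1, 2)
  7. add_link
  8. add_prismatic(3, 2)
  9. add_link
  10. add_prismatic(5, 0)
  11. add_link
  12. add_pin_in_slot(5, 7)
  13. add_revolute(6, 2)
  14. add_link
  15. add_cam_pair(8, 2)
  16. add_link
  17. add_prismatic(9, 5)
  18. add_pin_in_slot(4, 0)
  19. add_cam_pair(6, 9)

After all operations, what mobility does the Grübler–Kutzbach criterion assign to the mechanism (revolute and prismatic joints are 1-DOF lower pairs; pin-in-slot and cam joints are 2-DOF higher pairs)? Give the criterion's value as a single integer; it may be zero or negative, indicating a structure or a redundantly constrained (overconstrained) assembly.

L=1 J1=0 J2=0
add link → L=2 J1=0 J2=0
add link → L=3 J1=0 J2=0
add link → L=4 J1=0 J2=0
C@0,1 dof=2 J2 → L=4 J1=0 J2=1
add link → L=5 J1=0 J2=1
C@1,2 dof=2 J2 → L=5 J1=0 J2=2
add link → L=6 J1=0 J2=2
P@3,2 dof=1 J1 → L=6 J1=1 J2=2
add link → L=7 J1=1 J2=2
P@5,0 dof=1 J1 → L=7 J1=2 J2=2
add link → L=8 J1=2 J2=2
PS@5,7 dof=2 J2 → L=8 J1=2 J2=3
R@6,2 dof=1 J1 → L=8 J1=3 J2=3
add link → L=9 J1=3 J2=3
C@8,2 dof=2 J2 → L=9 J1=3 J2=4
add link → L=10 J1=3 J2=4
P@9,5 dof=1 J1 → L=10 J1=4 J2=4
PS@4,0 dof=2 J2 → L=10 J1=4 J2=5
C@6,9 dof=2 J2 → L=10 J1=4 J2=6
M=3(L−1)−2J1−J2=3·9−2·4−6=13

M = 13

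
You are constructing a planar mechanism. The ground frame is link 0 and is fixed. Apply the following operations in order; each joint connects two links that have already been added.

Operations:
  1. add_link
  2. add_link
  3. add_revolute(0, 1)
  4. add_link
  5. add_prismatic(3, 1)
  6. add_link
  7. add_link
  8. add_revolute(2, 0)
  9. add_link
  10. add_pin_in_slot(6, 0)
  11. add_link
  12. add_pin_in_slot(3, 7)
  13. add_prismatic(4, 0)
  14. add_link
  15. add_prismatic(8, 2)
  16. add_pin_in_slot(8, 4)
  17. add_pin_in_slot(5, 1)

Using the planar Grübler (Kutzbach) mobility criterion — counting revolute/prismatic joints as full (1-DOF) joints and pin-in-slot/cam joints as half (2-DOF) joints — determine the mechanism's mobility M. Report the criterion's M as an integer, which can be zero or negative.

M = 10

L=1 J1=0 J2=0
add link → L=2 J1=0 J2=0
add link → L=3 J1=0 J2=0
R@0,1 dof=1 J1 → L=3 J1=1 J2=0
add link → L=4 J1=1 J2=0
P@3,1 dof=1 J1 → L=4 J1=2 J2=0
add link → L=5 J1=2 J2=0
add link → L=6 J1=2 J2=0
R@2,0 dof=1 J1 → L=6 J1=3 J2=0
add link → L=7 J1=3 J2=0
PS@6,0 dof=2 J2 → L=7 J1=3 J2=1
add link → L=8 J1=3 J2=1
PS@3,7 dof=2 J2 → L=8 J1=3 J2=2
P@4,0 dof=1 J1 → L=8 J1=4 J2=2
add link → L=9 J1=4 J2=2
P@8,2 dof=1 J1 → L=9 J1=5 J2=2
PS@8,4 dof=2 J2 → L=9 J1=5 J2=3
PS@5,1 dof=2 J2 → L=9 J1=5 J2=4
M=3(L−1)−2J1−J2=3·8−2·5−4=10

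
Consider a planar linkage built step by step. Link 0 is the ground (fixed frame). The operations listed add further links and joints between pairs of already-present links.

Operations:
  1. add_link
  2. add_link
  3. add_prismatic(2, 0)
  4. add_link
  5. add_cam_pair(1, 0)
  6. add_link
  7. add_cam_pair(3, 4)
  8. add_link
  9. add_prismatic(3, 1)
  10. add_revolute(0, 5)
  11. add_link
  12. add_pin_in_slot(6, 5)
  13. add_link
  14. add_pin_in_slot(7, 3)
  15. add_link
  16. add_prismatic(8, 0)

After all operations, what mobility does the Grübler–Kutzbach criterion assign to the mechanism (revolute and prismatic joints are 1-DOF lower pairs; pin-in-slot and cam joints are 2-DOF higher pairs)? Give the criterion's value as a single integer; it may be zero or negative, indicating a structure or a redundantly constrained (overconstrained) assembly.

[1;0;0] (link 0 is ground)
L+ [2;0;0]
L+ [3;0;0]
P(2,0)∈J1 [3;1;0]
L+ [4;1;0]
C(1,0)∈J2 [4;1;1]
L+ [5;1;1]
C(3,4)∈J2 [5;1;2]
L+ [6;1;2]
P(3,1)∈J1 [6;2;2]
R(0,5)∈J1 [6;3;2]
L+ [7;3;2]
PS(6,5)∈J2 [7;3;3]
L+ [8;3;3]
PS(7,3)∈J2 [8;3;4]
L+ [9;3;4]
P(8,0)∈J1 [9;4;4]
mobility = 24 − 8 − 4 = 12

M = 12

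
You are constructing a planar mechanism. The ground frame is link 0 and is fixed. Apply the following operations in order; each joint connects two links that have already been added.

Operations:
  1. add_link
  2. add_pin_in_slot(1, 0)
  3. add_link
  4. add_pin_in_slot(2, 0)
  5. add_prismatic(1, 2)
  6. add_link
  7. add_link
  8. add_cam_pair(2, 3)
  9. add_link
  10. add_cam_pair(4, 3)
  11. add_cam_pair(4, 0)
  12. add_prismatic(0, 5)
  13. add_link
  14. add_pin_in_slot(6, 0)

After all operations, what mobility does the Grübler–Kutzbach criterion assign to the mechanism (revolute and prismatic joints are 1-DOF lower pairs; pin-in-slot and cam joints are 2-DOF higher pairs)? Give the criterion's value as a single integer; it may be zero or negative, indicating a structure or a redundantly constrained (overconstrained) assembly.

M = 8

L=1 J1=0 J2=0
add link → L=2 J1=0 J2=0
PS@1,0 dof=2 J2 → L=2 J1=0 J2=1
add link → L=3 J1=0 J2=1
PS@2,0 dof=2 J2 → L=3 J1=0 J2=2
P@1,2 dof=1 J1 → L=3 J1=1 J2=2
add link → L=4 J1=1 J2=2
add link → L=5 J1=1 J2=2
C@2,3 dof=2 J2 → L=5 J1=1 J2=3
add link → L=6 J1=1 J2=3
C@4,3 dof=2 J2 → L=6 J1=1 J2=4
C@4,0 dof=2 J2 → L=6 J1=1 J2=5
P@0,5 dof=1 J1 → L=6 J1=2 J2=5
add link → L=7 J1=2 J2=5
PS@6,0 dof=2 J2 → L=7 J1=2 J2=6
M=3(L−1)−2J1−J2=3·6−2·2−6=8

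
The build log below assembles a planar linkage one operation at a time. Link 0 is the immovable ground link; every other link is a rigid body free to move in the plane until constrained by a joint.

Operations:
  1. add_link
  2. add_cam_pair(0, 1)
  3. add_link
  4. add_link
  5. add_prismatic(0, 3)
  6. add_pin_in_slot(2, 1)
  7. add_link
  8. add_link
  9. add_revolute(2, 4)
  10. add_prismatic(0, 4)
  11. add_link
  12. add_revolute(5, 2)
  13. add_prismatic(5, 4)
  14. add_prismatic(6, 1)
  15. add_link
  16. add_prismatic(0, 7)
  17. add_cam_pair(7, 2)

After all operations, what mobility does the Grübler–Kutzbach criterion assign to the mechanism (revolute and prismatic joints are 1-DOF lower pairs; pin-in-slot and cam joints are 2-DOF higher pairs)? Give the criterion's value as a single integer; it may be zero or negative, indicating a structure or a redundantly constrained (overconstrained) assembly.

[1;0;0] (link 0 is ground)
L+ [2;0;0]
C(0,1)∈J2 [2;0;1]
L+ [3;0;1]
L+ [4;0;1]
P(0,3)∈J1 [4;1;1]
PS(2,1)∈J2 [4;1;2]
L+ [5;1;2]
L+ [6;1;2]
R(2,4)∈J1 [6;2;2]
P(0,4)∈J1 [6;3;2]
L+ [7;3;2]
R(5,2)∈J1 [7;4;2]
P(5,4)∈J1 [7;5;2]
P(6,1)∈J1 [7;6;2]
L+ [8;6;2]
P(0,7)∈J1 [8;7;2]
C(7,2)∈J2 [8;7;3]
mobility = 21 − 14 − 3 = 4

M = 4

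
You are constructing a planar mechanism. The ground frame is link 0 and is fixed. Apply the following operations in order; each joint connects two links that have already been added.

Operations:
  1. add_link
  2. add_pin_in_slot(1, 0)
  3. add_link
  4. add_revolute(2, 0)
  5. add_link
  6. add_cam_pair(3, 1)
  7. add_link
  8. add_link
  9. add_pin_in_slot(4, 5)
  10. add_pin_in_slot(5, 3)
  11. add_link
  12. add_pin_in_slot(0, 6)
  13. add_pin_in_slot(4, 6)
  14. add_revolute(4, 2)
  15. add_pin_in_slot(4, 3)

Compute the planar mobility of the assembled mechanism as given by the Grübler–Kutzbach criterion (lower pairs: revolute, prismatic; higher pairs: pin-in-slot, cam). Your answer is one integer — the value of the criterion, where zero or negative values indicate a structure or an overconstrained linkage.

M = 7

L=1 J1=0 J2=0
add link → L=2 J1=0 J2=0
PS@1,0 dof=2 J2 → L=2 J1=0 J2=1
add link → L=3 J1=0 J2=1
R@2,0 dof=1 J1 → L=3 J1=1 J2=1
add link → L=4 J1=1 J2=1
C@3,1 dof=2 J2 → L=4 J1=1 J2=2
add link → L=5 J1=1 J2=2
add link → L=6 J1=1 J2=2
PS@4,5 dof=2 J2 → L=6 J1=1 J2=3
PS@5,3 dof=2 J2 → L=6 J1=1 J2=4
add link → L=7 J1=1 J2=4
PS@0,6 dof=2 J2 → L=7 J1=1 J2=5
PS@4,6 dof=2 J2 → L=7 J1=1 J2=6
R@4,2 dof=1 J1 → L=7 J1=2 J2=6
PS@4,3 dof=2 J2 → L=7 J1=2 J2=7
M=3(L−1)−2J1−J2=3·6−2·2−7=7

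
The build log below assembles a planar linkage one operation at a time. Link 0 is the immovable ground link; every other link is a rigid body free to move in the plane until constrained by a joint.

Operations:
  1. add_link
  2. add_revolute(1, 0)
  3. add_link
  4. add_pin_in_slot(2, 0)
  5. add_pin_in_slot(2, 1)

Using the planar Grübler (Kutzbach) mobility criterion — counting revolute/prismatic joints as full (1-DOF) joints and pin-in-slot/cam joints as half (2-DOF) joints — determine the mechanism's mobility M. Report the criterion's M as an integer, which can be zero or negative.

M = 2

link 0 = ground. State L|J1|J2 = 1|0|0
+link1  2|0|0
R(1,0) f=1→J1  2|1|0
+link2  3|1|0
PS(2,0) f=2→J2  3|1|1
PS(2,1) f=2→J2  3|1|2
M = 3(3−1)−2·1−2 = 6−2−2 = 2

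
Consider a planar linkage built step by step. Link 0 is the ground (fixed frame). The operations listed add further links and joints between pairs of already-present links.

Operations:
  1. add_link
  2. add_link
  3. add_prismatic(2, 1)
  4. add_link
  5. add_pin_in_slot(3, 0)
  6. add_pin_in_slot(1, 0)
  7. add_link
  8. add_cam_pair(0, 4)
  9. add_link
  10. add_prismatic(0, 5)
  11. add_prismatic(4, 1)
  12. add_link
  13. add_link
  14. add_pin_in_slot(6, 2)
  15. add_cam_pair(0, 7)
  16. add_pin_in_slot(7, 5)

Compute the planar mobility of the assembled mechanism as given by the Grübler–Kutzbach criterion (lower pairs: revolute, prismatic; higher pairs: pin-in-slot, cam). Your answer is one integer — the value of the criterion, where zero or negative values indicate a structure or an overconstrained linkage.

(L,J1,J2)=(1,0,0); link0 fixed
link1: (2,0,0)
link2: (3,0,0)
P 2-1 [J1]: (3,1,0)
link3: (4,1,0)
PS 3-0 [J2]: (4,1,1)
PS 1-0 [J2]: (4,1,2)
link4: (5,1,2)
C 0-4 [J2]: (5,1,3)
link5: (6,1,3)
P 0-5 [J1]: (6,2,3)
P 4-1 [J1]: (6,3,3)
link6: (7,3,3)
link7: (8,3,3)
PS 6-2 [J2]: (8,3,4)
C 0-7 [J2]: (8,3,5)
PS 7-5 [J2]: (8,3,6)
Grübler: 3·7 − 2·3 − 6 = 9

M = 9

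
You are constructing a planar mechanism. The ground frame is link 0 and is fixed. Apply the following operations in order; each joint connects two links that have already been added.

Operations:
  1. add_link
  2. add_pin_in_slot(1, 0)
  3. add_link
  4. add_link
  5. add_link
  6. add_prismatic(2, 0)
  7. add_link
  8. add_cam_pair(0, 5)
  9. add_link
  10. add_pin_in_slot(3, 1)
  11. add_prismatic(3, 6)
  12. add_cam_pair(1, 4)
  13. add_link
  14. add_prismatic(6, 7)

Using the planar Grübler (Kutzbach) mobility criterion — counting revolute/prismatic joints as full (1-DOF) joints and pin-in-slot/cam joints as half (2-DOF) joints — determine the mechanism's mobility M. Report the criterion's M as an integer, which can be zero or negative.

(L,J1,J2)=(1,0,0); link0 fixed
link1: (2,0,0)
PS 1-0 [J2]: (2,0,1)
link2: (3,0,1)
link3: (4,0,1)
link4: (5,0,1)
P 2-0 [J1]: (5,1,1)
link5: (6,1,1)
C 0-5 [J2]: (6,1,2)
link6: (7,1,2)
PS 3-1 [J2]: (7,1,3)
P 3-6 [J1]: (7,2,3)
C 1-4 [J2]: (7,2,4)
link7: (8,2,4)
P 6-7 [J1]: (8,3,4)
Grübler: 3·7 − 2·3 − 4 = 11

M = 11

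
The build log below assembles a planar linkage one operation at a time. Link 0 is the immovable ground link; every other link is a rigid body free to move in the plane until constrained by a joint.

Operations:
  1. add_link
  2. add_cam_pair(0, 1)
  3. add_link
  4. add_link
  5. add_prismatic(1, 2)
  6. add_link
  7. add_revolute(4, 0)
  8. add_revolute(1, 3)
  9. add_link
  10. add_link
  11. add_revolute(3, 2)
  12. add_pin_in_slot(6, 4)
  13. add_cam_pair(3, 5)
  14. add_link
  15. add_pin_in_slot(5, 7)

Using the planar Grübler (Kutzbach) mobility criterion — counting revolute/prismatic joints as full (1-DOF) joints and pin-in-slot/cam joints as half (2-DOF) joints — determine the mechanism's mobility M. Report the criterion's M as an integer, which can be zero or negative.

(L,J1,J2)=(1,0,0); link0 fixed
link1: (2,0,0)
C 0-1 [J2]: (2,0,1)
link2: (3,0,1)
link3: (4,0,1)
P 1-2 [J1]: (4,1,1)
link4: (5,1,1)
R 4-0 [J1]: (5,2,1)
R 1-3 [J1]: (5,3,1)
link5: (6,3,1)
link6: (7,3,1)
R 3-2 [J1]: (7,4,1)
PS 6-4 [J2]: (7,4,2)
C 3-5 [J2]: (7,4,3)
link7: (8,4,3)
PS 5-7 [J2]: (8,4,4)
Grübler: 3·7 − 2·4 − 4 = 9

M = 9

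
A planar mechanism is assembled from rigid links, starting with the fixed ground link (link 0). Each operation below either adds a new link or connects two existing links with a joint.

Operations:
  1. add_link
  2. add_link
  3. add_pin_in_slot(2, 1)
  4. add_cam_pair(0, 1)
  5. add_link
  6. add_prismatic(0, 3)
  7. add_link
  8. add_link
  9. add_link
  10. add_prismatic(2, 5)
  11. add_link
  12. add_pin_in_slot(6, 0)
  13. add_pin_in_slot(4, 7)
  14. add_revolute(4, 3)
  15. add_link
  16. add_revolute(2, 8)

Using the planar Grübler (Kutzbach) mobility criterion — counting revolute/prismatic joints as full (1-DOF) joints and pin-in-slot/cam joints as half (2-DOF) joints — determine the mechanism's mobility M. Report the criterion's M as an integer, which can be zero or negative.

M = 12

[1;0;0] (link 0 is ground)
L+ [2;0;0]
L+ [3;0;0]
PS(2,1)∈J2 [3;0;1]
C(0,1)∈J2 [3;0;2]
L+ [4;0;2]
P(0,3)∈J1 [4;1;2]
L+ [5;1;2]
L+ [6;1;2]
L+ [7;1;2]
P(2,5)∈J1 [7;2;2]
L+ [8;2;2]
PS(6,0)∈J2 [8;2;3]
PS(4,7)∈J2 [8;2;4]
R(4,3)∈J1 [8;3;4]
L+ [9;3;4]
R(2,8)∈J1 [9;4;4]
mobility = 24 − 8 − 4 = 12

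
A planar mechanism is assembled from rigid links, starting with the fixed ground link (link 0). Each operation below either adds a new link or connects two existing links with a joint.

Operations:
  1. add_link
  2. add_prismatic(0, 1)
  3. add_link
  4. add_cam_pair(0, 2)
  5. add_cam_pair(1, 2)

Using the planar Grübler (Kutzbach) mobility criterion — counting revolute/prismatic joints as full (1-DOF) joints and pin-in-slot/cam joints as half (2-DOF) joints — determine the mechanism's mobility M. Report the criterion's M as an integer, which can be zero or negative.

link 0 = ground. State L|J1|J2 = 1|0|0
+link1  2|0|0
P(0,1) f=1→J1  2|1|0
+link2  3|1|0
C(0,2) f=2→J2  3|1|1
C(1,2) f=2→J2  3|1|2
M = 3(3−1)−2·1−2 = 6−2−2 = 2

M = 2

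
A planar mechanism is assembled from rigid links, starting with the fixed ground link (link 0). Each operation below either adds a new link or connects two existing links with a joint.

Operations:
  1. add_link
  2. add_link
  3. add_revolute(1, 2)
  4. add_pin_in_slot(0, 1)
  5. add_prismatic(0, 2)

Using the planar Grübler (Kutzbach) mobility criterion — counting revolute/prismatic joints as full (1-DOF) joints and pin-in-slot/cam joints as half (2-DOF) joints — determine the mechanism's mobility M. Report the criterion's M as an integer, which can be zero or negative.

M = 1

link 0 = ground. State L|J1|J2 = 1|0|0
+link1  2|0|0
+link2  3|0|0
R(1,2) f=1→J1  3|1|0
PS(0,1) f=2→J2  3|1|1
P(0,2) f=1→J1  3|2|1
M = 3(3−1)−2·2−1 = 6−4−1 = 1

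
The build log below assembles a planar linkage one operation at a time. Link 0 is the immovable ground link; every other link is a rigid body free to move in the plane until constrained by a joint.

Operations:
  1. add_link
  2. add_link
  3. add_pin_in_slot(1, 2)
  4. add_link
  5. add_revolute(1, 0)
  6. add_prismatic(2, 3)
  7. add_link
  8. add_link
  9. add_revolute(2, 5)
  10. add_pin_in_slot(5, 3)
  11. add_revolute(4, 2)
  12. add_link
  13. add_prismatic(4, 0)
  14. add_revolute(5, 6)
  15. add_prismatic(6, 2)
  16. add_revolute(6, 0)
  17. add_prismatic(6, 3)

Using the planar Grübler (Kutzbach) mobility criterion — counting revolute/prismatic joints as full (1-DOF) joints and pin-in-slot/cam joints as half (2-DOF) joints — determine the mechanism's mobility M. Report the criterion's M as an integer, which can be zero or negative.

M = -2

ground; <1,0,0>
#1 <2,0,0>
#2 <3,0,0>
PS:1↔2 J2 <3,0,1>
#3 <4,0,1>
R:1↔0 J1 <4,1,1>
P:2↔3 J1 <4,2,1>
#4 <5,2,1>
#5 <6,2,1>
R:2↔5 J1 <6,3,1>
PS:5↔3 J2 <6,3,2>
R:4↔2 J1 <6,4,2>
#6 <7,4,2>
P:4↔0 J1 <7,5,2>
R:5↔6 J1 <7,6,2>
P:6↔2 J1 <7,7,2>
R:6↔0 J1 <7,8,2>
P:6↔3 J1 <7,9,2>
3×6 − 2×9 − 1×2 = -2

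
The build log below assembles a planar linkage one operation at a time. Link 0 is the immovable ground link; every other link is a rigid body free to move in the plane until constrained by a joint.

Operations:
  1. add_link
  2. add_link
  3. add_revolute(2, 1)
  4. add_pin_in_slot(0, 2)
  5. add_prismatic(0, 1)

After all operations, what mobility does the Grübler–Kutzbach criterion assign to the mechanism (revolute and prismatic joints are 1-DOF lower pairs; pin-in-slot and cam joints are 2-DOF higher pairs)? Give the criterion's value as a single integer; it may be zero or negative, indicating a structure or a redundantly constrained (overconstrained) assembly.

(L,J1,J2)=(1,0,0); link0 fixed
link1: (2,0,0)
link2: (3,0,0)
R 2-1 [J1]: (3,1,0)
PS 0-2 [J2]: (3,1,1)
P 0-1 [J1]: (3,2,1)
Grübler: 3·2 − 2·2 − 1 = 1

M = 1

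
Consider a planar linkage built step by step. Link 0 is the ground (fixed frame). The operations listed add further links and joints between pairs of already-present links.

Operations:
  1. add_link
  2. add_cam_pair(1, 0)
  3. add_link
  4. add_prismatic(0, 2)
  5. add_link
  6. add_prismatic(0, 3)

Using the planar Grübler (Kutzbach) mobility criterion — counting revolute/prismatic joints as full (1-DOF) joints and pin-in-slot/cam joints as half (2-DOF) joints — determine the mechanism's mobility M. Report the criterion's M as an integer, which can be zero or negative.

M = 4

(L,J1,J2)=(1,0,0); link0 fixed
link1: (2,0,0)
C 1-0 [J2]: (2,0,1)
link2: (3,0,1)
P 0-2 [J1]: (3,1,1)
link3: (4,1,1)
P 0-3 [J1]: (4,2,1)
Grübler: 3·3 − 2·2 − 1 = 4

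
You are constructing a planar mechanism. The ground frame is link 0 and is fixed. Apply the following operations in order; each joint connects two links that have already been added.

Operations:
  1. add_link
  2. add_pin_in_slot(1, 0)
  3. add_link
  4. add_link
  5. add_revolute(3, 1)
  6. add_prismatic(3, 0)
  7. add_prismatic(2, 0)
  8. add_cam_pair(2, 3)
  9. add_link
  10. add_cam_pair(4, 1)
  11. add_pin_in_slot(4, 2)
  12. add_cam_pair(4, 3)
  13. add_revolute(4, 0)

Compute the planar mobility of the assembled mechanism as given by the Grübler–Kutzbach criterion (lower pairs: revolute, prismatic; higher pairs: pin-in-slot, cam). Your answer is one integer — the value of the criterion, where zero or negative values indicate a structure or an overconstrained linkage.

M = -1

ground; <1,0,0>
#1 <2,0,0>
PS:1↔0 J2 <2,0,1>
#2 <3,0,1>
#3 <4,0,1>
R:3↔1 J1 <4,1,1>
P:3↔0 J1 <4,2,1>
P:2↔0 J1 <4,3,1>
C:2↔3 J2 <4,3,2>
#4 <5,3,2>
C:4↔1 J2 <5,3,3>
PS:4↔2 J2 <5,3,4>
C:4↔3 J2 <5,3,5>
R:4↔0 J1 <5,4,5>
3×4 − 2×4 − 1×5 = -1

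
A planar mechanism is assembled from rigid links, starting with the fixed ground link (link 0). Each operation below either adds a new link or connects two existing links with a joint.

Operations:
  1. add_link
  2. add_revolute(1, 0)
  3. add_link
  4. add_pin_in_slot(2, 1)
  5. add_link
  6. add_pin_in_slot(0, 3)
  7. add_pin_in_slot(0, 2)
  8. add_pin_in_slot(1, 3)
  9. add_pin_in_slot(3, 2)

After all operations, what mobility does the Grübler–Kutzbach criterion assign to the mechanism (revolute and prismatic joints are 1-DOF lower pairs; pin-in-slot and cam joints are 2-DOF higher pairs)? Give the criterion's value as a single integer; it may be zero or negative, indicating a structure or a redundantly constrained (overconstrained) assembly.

M = 2

link 0 = ground. State L|J1|J2 = 1|0|0
+link1  2|0|0
R(1,0) f=1→J1  2|1|0
+link2  3|1|0
PS(2,1) f=2→J2  3|1|1
+link3  4|1|1
PS(0,3) f=2→J2  4|1|2
PS(0,2) f=2→J2  4|1|3
PS(1,3) f=2→J2  4|1|4
PS(3,2) f=2→J2  4|1|5
M = 3(4−1)−2·1−5 = 9−2−5 = 2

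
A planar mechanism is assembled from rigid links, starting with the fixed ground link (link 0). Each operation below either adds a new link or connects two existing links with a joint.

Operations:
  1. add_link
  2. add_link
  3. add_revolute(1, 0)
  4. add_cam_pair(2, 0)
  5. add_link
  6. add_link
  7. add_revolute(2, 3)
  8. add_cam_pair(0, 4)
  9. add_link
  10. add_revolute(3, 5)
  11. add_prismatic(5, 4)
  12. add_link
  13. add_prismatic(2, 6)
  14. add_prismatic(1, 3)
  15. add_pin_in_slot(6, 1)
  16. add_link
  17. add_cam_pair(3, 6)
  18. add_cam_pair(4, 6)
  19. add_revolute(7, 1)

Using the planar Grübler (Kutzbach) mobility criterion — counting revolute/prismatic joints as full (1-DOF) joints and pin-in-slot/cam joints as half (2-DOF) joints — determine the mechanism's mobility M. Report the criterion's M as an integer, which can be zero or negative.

M = 2

ground; <1,0,0>
#1 <2,0,0>
#2 <3,0,0>
R:1↔0 J1 <3,1,0>
C:2↔0 J2 <3,1,1>
#3 <4,1,1>
#4 <5,1,1>
R:2↔3 J1 <5,2,1>
C:0↔4 J2 <5,2,2>
#5 <6,2,2>
R:3↔5 J1 <6,3,2>
P:5↔4 J1 <6,4,2>
#6 <7,4,2>
P:2↔6 J1 <7,5,2>
P:1↔3 J1 <7,6,2>
PS:6↔1 J2 <7,6,3>
#7 <8,6,3>
C:3↔6 J2 <8,6,4>
C:4↔6 J2 <8,6,5>
R:7↔1 J1 <8,7,5>
3×7 − 2×7 − 1×5 = 2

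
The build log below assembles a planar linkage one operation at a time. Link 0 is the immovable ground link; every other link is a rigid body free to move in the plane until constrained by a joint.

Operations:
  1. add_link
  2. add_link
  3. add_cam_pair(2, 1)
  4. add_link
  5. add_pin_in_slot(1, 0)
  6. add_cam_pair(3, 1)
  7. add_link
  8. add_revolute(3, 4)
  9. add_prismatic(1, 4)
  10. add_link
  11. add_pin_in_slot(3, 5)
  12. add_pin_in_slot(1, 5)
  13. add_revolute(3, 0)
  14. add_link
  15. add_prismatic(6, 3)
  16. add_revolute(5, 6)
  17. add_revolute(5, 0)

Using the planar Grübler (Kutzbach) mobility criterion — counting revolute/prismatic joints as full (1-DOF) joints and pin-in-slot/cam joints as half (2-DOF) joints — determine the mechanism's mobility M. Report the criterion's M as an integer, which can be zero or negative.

L=1 J1=0 J2=0
add link → L=2 J1=0 J2=0
add link → L=3 J1=0 J2=0
C@2,1 dof=2 J2 → L=3 J1=0 J2=1
add link → L=4 J1=0 J2=1
PS@1,0 dof=2 J2 → L=4 J1=0 J2=2
C@3,1 dof=2 J2 → L=4 J1=0 J2=3
add link → L=5 J1=0 J2=3
R@3,4 dof=1 J1 → L=5 J1=1 J2=3
P@1,4 dof=1 J1 → L=5 J1=2 J2=3
add link → L=6 J1=2 J2=3
PS@3,5 dof=2 J2 → L=6 J1=2 J2=4
PS@1,5 dof=2 J2 → L=6 J1=2 J2=5
R@3,0 dof=1 J1 → L=6 J1=3 J2=5
add link → L=7 J1=3 J2=5
P@6,3 dof=1 J1 → L=7 J1=4 J2=5
R@5,6 dof=1 J1 → L=7 J1=5 J2=5
R@5,0 dof=1 J1 → L=7 J1=6 J2=5
M=3(L−1)−2J1−J2=3·6−2·6−5=1

M = 1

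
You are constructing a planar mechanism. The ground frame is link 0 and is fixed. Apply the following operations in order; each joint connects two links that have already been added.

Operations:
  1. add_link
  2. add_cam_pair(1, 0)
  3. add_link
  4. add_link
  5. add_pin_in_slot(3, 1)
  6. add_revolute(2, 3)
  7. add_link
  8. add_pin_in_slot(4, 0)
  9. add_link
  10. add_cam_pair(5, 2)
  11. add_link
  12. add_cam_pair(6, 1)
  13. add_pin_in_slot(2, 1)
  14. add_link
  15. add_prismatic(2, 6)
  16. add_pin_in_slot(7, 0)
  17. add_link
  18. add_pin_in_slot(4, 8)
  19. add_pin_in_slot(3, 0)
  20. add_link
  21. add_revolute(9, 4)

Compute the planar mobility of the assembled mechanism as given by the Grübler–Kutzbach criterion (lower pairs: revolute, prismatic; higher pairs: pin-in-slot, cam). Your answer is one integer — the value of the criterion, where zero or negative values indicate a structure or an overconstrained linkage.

(L,J1,J2)=(1,0,0); link0 fixed
link1: (2,0,0)
C 1-0 [J2]: (2,0,1)
link2: (3,0,1)
link3: (4,0,1)
PS 3-1 [J2]: (4,0,2)
R 2-3 [J1]: (4,1,2)
link4: (5,1,2)
PS 4-0 [J2]: (5,1,3)
link5: (6,1,3)
C 5-2 [J2]: (6,1,4)
link6: (7,1,4)
C 6-1 [J2]: (7,1,5)
PS 2-1 [J2]: (7,1,6)
link7: (8,1,6)
P 2-6 [J1]: (8,2,6)
PS 7-0 [J2]: (8,2,7)
link8: (9,2,7)
PS 4-8 [J2]: (9,2,8)
PS 3-0 [J2]: (9,2,9)
link9: (10,2,9)
R 9-4 [J1]: (10,3,9)
Grübler: 3·9 − 2·3 − 9 = 12

M = 12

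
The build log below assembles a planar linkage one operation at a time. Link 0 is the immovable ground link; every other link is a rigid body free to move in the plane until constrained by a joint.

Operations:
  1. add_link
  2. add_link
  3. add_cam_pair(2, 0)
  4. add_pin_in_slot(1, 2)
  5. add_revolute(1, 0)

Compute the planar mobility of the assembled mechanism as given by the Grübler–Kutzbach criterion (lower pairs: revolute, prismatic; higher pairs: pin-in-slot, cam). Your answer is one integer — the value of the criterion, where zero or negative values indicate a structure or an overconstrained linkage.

L=1 J1=0 J2=0
add link → L=2 J1=0 J2=0
add link → L=3 J1=0 J2=0
C@2,0 dof=2 J2 → L=3 J1=0 J2=1
PS@1,2 dof=2 J2 → L=3 J1=0 J2=2
R@1,0 dof=1 J1 → L=3 J1=1 J2=2
M=3(L−1)−2J1−J2=3·2−2·1−2=2

M = 2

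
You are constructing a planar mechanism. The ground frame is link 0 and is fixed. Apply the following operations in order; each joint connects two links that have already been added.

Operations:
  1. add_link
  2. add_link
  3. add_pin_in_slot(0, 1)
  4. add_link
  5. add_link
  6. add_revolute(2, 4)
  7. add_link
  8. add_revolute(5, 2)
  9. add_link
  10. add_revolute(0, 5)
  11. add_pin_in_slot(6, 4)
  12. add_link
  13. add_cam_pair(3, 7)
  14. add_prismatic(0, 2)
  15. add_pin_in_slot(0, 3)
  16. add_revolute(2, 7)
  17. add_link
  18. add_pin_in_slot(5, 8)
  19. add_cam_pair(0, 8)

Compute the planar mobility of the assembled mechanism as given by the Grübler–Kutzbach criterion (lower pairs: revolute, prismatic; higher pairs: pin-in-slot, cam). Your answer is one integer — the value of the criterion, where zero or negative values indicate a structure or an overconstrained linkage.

M = 8

link 0 = ground. State L|J1|J2 = 1|0|0
+link1  2|0|0
+link2  3|0|0
PS(0,1) f=2→J2  3|0|1
+link3  4|0|1
+link4  5|0|1
R(2,4) f=1→J1  5|1|1
+link5  6|1|1
R(5,2) f=1→J1  6|2|1
+link6  7|2|1
R(0,5) f=1→J1  7|3|1
PS(6,4) f=2→J2  7|3|2
+link7  8|3|2
C(3,7) f=2→J2  8|3|3
P(0,2) f=1→J1  8|4|3
PS(0,3) f=2→J2  8|4|4
R(2,7) f=1→J1  8|5|4
+link8  9|5|4
PS(5,8) f=2→J2  9|5|5
C(0,8) f=2→J2  9|5|6
M = 3(9−1)−2·5−6 = 24−10−6 = 8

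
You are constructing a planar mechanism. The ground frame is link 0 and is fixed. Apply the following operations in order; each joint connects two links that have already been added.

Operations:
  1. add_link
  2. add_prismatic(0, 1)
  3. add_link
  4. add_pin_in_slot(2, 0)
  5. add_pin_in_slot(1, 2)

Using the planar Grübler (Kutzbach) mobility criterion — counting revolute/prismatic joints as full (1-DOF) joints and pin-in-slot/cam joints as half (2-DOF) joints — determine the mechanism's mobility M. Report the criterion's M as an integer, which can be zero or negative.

M = 2

[1;0;0] (link 0 is ground)
L+ [2;0;0]
P(0,1)∈J1 [2;1;0]
L+ [3;1;0]
PS(2,0)∈J2 [3;1;1]
PS(1,2)∈J2 [3;1;2]
mobility = 6 − 2 − 2 = 2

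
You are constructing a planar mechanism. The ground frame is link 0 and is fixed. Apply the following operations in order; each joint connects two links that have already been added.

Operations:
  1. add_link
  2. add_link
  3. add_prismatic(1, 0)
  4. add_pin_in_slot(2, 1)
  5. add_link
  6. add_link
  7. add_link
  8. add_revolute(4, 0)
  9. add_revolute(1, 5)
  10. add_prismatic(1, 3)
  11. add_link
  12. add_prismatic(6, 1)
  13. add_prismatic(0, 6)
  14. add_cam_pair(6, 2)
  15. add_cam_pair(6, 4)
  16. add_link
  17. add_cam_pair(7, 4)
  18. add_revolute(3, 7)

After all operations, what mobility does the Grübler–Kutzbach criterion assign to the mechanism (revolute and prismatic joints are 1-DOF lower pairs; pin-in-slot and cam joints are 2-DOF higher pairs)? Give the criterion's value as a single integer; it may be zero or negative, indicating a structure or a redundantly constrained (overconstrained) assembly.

M = 3

link 0 = ground. State L|J1|J2 = 1|0|0
+link1  2|0|0
+link2  3|0|0
P(1,0) f=1→J1  3|1|0
PS(2,1) f=2→J2  3|1|1
+link3  4|1|1
+link4  5|1|1
+link5  6|1|1
R(4,0) f=1→J1  6|2|1
R(1,5) f=1→J1  6|3|1
P(1,3) f=1→J1  6|4|1
+link6  7|4|1
P(6,1) f=1→J1  7|5|1
P(0,6) f=1→J1  7|6|1
C(6,2) f=2→J2  7|6|2
C(6,4) f=2→J2  7|6|3
+link7  8|6|3
C(7,4) f=2→J2  8|6|4
R(3,7) f=1→J1  8|7|4
M = 3(8−1)−2·7−4 = 21−14−4 = 3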